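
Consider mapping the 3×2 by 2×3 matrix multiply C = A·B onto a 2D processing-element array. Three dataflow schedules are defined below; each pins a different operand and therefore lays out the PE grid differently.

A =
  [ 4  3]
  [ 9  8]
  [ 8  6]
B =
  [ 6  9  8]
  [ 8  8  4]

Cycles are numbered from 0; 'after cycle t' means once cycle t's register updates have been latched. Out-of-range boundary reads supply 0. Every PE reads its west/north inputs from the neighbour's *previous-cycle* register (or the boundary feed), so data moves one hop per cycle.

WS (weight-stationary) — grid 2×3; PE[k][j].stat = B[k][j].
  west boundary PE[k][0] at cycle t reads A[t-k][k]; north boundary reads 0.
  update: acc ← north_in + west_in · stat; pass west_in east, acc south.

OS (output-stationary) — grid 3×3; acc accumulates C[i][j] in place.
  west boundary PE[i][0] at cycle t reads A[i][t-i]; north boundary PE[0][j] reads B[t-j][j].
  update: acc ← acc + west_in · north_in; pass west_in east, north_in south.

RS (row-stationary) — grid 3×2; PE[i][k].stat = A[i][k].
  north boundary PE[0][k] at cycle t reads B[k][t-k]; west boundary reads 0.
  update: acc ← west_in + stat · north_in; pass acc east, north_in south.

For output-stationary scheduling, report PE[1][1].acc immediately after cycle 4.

PE[1][1].acc = 145

OS (3×3). Following PE[1][1] plus its west/north inputs:
  c0 r0c1: 0 / 0 / 0
  c0 r1c0: 0 / 0 / 0
  c0 r1c1: 0 / 0 / 0
  c1 r0c1: 36 / 4 / 9
  c1 r1c0: 54 / 9 / 6
  c1 r1c1: 0 / 0 / 0
  c2 r0c1: 60 / 3 / 8
  c2 r1c0: 118 / 8 / 8
  c2 r1c1: 81 / 9 / 9
  c3 r0c1: 60 / 0 / 0
  c3 r1c0: 118 / 0 / 0
  c3 r1c1: 145 / 8 / 8
  c4 r0c1: 60 / 0 / 0
  c4 r1c0: 118 / 0 / 0
  c4 r1c1: 145 / 0 / 0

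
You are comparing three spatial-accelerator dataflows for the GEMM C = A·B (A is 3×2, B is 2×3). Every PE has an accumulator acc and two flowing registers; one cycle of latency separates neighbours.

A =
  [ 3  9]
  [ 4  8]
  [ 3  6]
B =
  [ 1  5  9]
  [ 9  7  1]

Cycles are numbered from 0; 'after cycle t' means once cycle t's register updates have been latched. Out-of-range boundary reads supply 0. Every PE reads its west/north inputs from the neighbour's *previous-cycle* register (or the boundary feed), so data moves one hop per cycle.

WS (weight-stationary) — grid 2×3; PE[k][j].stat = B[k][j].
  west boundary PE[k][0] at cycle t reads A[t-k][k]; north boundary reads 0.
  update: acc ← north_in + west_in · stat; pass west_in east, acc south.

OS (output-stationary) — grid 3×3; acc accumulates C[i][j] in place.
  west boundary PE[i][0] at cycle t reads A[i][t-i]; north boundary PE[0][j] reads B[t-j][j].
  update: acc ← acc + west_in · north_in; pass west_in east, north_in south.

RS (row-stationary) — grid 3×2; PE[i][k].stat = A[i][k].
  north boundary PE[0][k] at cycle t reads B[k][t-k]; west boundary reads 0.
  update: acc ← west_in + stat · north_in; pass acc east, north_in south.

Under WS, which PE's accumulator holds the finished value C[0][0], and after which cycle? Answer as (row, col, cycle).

Under WS, C[0][0] lands at PE[1][0]:
  step 0 · PE1,0: acc=0; fwd→0 fwd↓0
  step 1 · PE1,0: acc=84; fwd→9 fwd↓84

(row, col, cycle) = (1, 0, 1)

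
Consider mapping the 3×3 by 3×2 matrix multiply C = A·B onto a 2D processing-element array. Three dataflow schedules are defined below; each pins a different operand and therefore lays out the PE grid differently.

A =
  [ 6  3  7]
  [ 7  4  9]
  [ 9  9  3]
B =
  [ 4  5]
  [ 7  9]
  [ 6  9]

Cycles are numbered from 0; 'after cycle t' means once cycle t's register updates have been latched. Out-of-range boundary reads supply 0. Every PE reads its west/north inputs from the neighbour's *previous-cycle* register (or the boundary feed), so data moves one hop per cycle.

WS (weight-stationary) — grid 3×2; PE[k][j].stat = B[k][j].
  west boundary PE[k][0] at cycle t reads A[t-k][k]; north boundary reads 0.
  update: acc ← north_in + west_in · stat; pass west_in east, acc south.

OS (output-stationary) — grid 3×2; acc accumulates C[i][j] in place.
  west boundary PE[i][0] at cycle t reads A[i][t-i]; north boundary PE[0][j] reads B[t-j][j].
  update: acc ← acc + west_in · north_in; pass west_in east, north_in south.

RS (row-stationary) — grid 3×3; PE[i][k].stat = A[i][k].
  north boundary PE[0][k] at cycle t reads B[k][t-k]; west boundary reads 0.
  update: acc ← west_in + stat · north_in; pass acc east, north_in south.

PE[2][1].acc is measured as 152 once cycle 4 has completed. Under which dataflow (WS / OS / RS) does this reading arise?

WS [3×2] PE[2][1] across cycles:
  0: (2,1).acc=0  regs=<0,0>
  1: (2,1).acc=0  regs=<0,0>
  2: (2,1).acc=0  regs=<0,0>
  3: (2,1).acc=120  regs=<7,120>
  4: (2,1).acc=152  regs=<9,152>
OS [3×2] PE[2][1] across cycles:
  0: (2,1).acc=0  regs=<0,0>
  1: (2,1).acc=0  regs=<0,0>
  2: (2,1).acc=0  regs=<0,0>
  3: (2,1).acc=45  regs=<9,5>
  4: (2,1).acc=126  regs=<9,9>
RS [3×3] PE[2][1] across cycles:
  0: (2,1).acc=0  regs=<0,0>
  1: (2,1).acc=0  regs=<0,0>
  2: (2,1).acc=0  regs=<0,0>
  3: (2,1).acc=99  regs=<99,7>
  4: (2,1).acc=126  regs=<126,9>

dataflow = WS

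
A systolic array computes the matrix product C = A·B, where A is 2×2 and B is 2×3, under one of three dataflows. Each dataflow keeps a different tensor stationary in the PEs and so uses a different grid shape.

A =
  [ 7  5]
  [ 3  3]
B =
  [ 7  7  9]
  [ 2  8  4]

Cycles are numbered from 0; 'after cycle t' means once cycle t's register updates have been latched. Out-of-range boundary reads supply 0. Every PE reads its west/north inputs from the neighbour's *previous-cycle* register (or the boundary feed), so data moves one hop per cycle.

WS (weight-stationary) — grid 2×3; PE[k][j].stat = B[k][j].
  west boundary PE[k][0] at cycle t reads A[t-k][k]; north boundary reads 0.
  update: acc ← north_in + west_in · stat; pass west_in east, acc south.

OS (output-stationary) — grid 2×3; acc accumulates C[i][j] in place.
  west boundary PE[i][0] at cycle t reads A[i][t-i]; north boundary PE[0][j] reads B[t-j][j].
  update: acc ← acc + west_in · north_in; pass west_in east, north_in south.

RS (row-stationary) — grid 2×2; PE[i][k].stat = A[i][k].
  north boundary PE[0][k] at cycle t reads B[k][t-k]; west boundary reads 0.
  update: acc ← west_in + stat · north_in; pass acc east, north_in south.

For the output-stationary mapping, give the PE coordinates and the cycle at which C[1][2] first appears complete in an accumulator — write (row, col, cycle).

Under OS, C[1][2] lands at PE[1][2]:
  c0 r1c2: 0 / 0 / 0
  c1 r1c2: 0 / 0 / 0
  c2 r1c2: 0 / 0 / 0
  c3 r1c2: 27 / 3 / 9
  c4 r1c2: 39 / 3 / 4

(row, col, cycle) = (1, 2, 4)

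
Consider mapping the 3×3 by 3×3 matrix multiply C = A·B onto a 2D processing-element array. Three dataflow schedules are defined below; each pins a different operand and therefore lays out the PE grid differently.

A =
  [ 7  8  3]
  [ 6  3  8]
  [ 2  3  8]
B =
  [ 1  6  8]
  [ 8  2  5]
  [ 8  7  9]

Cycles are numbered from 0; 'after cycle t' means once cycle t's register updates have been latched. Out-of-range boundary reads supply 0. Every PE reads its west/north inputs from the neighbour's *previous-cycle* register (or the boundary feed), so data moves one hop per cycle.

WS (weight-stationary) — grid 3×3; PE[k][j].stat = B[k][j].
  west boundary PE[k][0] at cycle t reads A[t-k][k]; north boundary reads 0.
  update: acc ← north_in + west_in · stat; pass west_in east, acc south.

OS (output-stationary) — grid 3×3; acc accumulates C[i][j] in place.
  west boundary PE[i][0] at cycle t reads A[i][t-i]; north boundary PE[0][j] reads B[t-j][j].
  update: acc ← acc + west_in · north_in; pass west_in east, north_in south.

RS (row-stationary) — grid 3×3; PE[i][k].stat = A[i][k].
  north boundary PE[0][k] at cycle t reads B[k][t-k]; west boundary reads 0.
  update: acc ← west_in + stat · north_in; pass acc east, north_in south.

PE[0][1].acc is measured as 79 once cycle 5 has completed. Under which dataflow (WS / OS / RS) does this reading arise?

WS (3×3 grid), PE[0][1]:
  cycle 0: PE[0][1] → acc 0, east 0, south 0
  cycle 1: PE[0][1] → acc 42, east 7, south 42
  cycle 2: PE[0][1] → acc 36, east 6, south 36
  cycle 3: PE[0][1] → acc 12, east 2, south 12
  cycle 4: PE[0][1] → acc 0, east 0, south 0
  cycle 5: PE[0][1] → acc 0, east 0, south 0
OS (3×3 grid), PE[0][1]:
  cycle 0: PE[0][1] → acc 0, east 0, south 0
  cycle 1: PE[0][1] → acc 42, east 7, south 6
  cycle 2: PE[0][1] → acc 58, east 8, south 2
  cycle 3: PE[0][1] → acc 79, east 3, south 7
  cycle 4: PE[0][1] → acc 79, east 0, south 0
  cycle 5: PE[0][1] → acc 79, east 0, south 0
RS (3×3 grid), PE[0][1]:
  cycle 0: PE[0][1] → acc 0, east 0, south 0
  cycle 1: PE[0][1] → acc 71, east 71, south 8
  cycle 2: PE[0][1] → acc 58, east 58, south 2
  cycle 3: PE[0][1] → acc 96, east 96, south 5
  cycle 4: PE[0][1] → acc 0, east 0, south 0
  cycle 5: PE[0][1] → acc 0, east 0, south 0

dataflow = OS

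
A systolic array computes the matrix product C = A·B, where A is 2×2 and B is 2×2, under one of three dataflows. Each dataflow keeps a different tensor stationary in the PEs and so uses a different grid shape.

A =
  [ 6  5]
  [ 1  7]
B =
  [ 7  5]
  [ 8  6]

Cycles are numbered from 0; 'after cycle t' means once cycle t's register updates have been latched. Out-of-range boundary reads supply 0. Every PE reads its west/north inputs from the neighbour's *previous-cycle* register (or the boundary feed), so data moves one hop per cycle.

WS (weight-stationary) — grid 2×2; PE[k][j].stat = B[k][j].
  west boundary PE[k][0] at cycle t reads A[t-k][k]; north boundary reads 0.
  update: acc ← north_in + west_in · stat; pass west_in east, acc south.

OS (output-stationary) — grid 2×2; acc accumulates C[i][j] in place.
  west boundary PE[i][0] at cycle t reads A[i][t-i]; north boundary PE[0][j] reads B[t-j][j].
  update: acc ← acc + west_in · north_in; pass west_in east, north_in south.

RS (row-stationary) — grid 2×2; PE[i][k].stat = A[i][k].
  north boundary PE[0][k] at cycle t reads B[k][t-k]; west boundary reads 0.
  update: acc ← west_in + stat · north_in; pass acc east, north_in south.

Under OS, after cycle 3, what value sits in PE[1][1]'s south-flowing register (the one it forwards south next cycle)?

register = 6

OS 2×2: PE[1][1] cycle-by-cycle (with neighbour feeds):
  t=0 PE[0][1]: acc=0 h=0 v=0
  t=0 PE[1][0]: acc=0 h=0 v=0
  t=0 PE[1][1]: acc=0 h=0 v=0
  t=1 PE[0][1]: acc=30 h=6 v=5
  t=1 PE[1][0]: acc=7 h=1 v=7
  t=1 PE[1][1]: acc=0 h=0 v=0
  t=2 PE[0][1]: acc=60 h=5 v=6
  t=2 PE[1][0]: acc=63 h=7 v=8
  t=2 PE[1][1]: acc=5 h=1 v=5
  t=3 PE[0][1]: acc=60 h=0 v=0
  t=3 PE[1][0]: acc=63 h=0 v=0
  t=3 PE[1][1]: acc=47 h=7 v=6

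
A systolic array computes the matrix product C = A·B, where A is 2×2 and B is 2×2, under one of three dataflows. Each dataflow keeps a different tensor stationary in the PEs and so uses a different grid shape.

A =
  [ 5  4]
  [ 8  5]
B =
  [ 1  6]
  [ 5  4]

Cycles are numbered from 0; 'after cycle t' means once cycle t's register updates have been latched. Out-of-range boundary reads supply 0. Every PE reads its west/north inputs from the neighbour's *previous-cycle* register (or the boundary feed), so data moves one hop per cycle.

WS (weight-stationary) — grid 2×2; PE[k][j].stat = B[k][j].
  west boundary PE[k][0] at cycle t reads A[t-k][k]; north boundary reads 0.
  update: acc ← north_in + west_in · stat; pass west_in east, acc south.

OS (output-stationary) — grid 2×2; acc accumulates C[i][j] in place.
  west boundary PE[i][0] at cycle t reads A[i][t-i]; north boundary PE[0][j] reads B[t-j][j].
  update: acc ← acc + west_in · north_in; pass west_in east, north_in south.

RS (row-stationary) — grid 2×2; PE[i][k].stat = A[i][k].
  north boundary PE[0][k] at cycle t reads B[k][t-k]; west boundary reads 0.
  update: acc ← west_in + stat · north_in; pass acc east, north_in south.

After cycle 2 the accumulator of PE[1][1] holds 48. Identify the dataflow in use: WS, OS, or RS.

dataflow = OS

WS (2×2 grid), PE[1][1]:
  t=0 PE[1][1]: acc=0 h=0 v=0
  t=1 PE[1][1]: acc=0 h=0 v=0
  t=2 PE[1][1]: acc=46 h=4 v=46
OS (2×2 grid), PE[1][1]:
  t=0 PE[1][1]: acc=0 h=0 v=0
  t=1 PE[1][1]: acc=0 h=0 v=0
  t=2 PE[1][1]: acc=48 h=8 v=6
RS (2×2 grid), PE[1][1]:
  t=0 PE[1][1]: acc=0 h=0 v=0
  t=1 PE[1][1]: acc=0 h=0 v=0
  t=2 PE[1][1]: acc=33 h=33 v=5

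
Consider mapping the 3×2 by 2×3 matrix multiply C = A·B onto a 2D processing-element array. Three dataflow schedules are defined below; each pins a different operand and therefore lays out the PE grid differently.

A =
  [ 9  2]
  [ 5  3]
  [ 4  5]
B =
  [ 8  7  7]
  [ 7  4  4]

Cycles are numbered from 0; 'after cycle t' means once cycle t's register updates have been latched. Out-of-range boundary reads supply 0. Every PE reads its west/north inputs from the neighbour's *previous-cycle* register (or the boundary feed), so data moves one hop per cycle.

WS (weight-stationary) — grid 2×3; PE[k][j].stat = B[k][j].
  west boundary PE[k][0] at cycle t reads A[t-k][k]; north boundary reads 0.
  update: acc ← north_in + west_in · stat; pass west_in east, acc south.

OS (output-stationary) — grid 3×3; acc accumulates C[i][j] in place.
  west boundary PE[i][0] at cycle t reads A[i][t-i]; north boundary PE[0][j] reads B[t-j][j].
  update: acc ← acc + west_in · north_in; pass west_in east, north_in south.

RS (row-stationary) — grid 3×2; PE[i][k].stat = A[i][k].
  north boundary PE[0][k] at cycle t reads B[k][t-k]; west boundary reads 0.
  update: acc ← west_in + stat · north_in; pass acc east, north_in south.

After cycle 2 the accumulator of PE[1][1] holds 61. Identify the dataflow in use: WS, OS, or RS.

WS (2×3 grid), PE[1][1]:
  t=0 PE[1][1]: acc=0 h=0 v=0
  t=1 PE[1][1]: acc=0 h=0 v=0
  t=2 PE[1][1]: acc=71 h=2 v=71
OS (3×3 grid), PE[1][1]:
  t=0 PE[1][1]: acc=0 h=0 v=0
  t=1 PE[1][1]: acc=0 h=0 v=0
  t=2 PE[1][1]: acc=35 h=5 v=7
RS (3×2 grid), PE[1][1]:
  t=0 PE[1][1]: acc=0 h=0 v=0
  t=1 PE[1][1]: acc=0 h=0 v=0
  t=2 PE[1][1]: acc=61 h=61 v=7

dataflow = RS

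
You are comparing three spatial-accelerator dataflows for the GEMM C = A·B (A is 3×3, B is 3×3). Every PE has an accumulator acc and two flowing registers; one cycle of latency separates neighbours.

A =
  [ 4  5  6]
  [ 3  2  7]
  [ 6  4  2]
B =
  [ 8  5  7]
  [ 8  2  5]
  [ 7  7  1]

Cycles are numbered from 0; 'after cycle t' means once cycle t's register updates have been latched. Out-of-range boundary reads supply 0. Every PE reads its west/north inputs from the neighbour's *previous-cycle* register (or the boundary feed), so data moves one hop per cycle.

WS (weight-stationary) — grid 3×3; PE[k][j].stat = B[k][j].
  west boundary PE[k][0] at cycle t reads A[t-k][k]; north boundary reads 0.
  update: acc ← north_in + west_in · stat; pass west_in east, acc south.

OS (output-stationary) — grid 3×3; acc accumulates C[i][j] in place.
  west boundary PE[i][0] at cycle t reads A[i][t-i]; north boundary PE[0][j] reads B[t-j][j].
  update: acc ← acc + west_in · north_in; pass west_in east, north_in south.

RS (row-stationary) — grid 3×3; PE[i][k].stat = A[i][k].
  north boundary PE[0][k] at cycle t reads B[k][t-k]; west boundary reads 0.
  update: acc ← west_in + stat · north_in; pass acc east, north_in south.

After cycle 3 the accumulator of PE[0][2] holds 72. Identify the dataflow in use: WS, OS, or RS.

dataflow = RS

Under WS (3×3), PE[0][2]:
  [0] (0,2) acc=0 (h:0 v:0)
  [1] (0,2) acc=0 (h:0 v:0)
  [2] (0,2) acc=28 (h:4 v:28)
  [3] (0,2) acc=21 (h:3 v:21)
Under OS (3×3), PE[0][2]:
  [0] (0,2) acc=0 (h:0 v:0)
  [1] (0,2) acc=0 (h:0 v:0)
  [2] (0,2) acc=28 (h:4 v:7)
  [3] (0,2) acc=53 (h:5 v:5)
Under RS (3×3), PE[0][2]:
  [0] (0,2) acc=0 (h:0 v:0)
  [1] (0,2) acc=0 (h:0 v:0)
  [2] (0,2) acc=114 (h:114 v:7)
  [3] (0,2) acc=72 (h:72 v:7)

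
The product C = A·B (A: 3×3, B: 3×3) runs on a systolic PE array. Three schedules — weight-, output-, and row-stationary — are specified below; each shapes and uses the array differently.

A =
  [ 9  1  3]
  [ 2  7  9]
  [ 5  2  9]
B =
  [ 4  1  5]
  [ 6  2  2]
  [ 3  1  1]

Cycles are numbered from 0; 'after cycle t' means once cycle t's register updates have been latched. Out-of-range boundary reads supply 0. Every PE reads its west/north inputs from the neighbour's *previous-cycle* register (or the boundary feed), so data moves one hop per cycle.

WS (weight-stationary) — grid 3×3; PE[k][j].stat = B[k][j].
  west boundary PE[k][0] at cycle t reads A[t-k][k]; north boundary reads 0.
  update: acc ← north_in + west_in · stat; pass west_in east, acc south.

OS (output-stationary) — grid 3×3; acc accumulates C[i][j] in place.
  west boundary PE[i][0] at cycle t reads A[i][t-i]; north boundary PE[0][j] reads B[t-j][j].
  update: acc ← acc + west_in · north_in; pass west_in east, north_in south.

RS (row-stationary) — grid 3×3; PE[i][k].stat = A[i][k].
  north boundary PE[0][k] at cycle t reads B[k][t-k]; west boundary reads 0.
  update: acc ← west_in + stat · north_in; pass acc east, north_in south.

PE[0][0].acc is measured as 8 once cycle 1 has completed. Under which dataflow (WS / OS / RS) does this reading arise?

dataflow = WS

WS [3×3] PE[0][0] across cycles:
  [0] (0,0) acc=36 (h:9 v:36)
  [1] (0,0) acc=8 (h:2 v:8)
OS [3×3] PE[0][0] across cycles:
  [0] (0,0) acc=36 (h:9 v:4)
  [1] (0,0) acc=42 (h:1 v:6)
RS [3×3] PE[0][0] across cycles:
  [0] (0,0) acc=36 (h:36 v:4)
  [1] (0,0) acc=9 (h:9 v:1)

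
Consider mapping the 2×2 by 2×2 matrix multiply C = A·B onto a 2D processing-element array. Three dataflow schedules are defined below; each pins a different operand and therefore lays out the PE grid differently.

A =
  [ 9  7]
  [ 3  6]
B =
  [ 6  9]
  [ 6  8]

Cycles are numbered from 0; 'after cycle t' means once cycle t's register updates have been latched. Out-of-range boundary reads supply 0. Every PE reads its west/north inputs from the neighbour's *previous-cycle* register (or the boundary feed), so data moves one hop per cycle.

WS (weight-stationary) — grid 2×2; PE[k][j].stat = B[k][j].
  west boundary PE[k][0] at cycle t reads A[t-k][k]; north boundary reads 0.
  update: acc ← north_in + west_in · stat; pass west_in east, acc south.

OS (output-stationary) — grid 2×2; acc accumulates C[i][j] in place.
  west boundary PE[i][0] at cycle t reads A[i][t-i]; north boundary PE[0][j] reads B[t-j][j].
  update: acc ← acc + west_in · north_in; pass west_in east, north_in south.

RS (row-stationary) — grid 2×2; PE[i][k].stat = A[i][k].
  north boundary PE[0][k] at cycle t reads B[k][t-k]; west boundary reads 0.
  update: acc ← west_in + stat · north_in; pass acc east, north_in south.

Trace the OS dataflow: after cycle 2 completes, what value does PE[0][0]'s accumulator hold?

PE[0][0].acc = 96

OS on a 2×2 grid — tracing PE[0][0] and its feeders:
  after 0 — PE[0][0] acc=54, pass-E 9, pass-S 6
  after 1 — PE[0][0] acc=96, pass-E 7, pass-S 6
  after 2 — PE[0][0] acc=96, pass-E 0, pass-S 0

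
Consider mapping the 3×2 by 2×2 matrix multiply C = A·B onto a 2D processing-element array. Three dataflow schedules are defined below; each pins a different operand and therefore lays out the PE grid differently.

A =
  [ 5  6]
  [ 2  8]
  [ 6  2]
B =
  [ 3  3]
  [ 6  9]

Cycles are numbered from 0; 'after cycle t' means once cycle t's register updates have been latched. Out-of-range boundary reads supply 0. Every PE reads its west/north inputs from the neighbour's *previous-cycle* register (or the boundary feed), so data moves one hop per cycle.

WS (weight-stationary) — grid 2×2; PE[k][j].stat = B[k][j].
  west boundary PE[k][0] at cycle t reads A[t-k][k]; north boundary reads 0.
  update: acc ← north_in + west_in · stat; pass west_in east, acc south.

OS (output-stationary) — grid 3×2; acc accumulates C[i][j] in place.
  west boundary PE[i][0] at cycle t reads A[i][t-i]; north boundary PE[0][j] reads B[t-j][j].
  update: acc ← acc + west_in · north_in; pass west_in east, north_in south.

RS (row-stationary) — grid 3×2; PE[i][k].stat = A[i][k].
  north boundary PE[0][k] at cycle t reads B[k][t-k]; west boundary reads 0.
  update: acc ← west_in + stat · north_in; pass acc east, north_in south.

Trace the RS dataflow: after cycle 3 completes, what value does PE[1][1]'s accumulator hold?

PE[1][1].acc = 78

RS 3×2: PE[1][1] cycle-by-cycle (with neighbour feeds):
  step 0 · PE0,1: acc=0; fwd→0 fwd↓0
  step 0 · PE1,0: acc=0; fwd→0 fwd↓0
  step 0 · PE1,1: acc=0; fwd→0 fwd↓0
  step 1 · PE0,1: acc=51; fwd→51 fwd↓6
  step 1 · PE1,0: acc=6; fwd→6 fwd↓3
  step 1 · PE1,1: acc=0; fwd→0 fwd↓0
  step 2 · PE0,1: acc=69; fwd→69 fwd↓9
  step 2 · PE1,0: acc=6; fwd→6 fwd↓3
  step 2 · PE1,1: acc=54; fwd→54 fwd↓6
  step 3 · PE0,1: acc=0; fwd→0 fwd↓0
  step 3 · PE1,0: acc=0; fwd→0 fwd↓0
  step 3 · PE1,1: acc=78; fwd→78 fwd↓9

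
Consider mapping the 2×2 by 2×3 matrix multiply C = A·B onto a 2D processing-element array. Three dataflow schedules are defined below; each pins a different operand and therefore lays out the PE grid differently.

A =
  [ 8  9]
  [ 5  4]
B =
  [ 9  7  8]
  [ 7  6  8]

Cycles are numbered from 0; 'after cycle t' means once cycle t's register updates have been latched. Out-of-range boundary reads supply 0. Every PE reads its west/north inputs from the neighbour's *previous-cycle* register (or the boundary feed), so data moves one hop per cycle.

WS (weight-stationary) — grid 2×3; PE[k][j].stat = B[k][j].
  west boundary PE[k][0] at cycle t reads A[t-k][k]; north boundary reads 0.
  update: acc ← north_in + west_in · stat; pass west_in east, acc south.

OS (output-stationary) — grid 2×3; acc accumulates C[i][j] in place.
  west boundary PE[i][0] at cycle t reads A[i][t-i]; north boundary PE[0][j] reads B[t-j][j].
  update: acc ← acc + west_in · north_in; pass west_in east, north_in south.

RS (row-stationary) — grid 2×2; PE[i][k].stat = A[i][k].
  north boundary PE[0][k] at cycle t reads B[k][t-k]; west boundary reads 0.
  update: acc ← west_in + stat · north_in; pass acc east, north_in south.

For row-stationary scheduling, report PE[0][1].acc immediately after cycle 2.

PE[0][1].acc = 110

Tracing RS — 2×2 array, target PE[0][1]:
  t=0 PE[0][0]: acc=72 h=72 v=9
  t=0 PE[0][1]: acc=0 h=0 v=0
  t=1 PE[0][0]: acc=56 h=56 v=7
  t=1 PE[0][1]: acc=135 h=135 v=7
  t=2 PE[0][0]: acc=64 h=64 v=8
  t=2 PE[0][1]: acc=110 h=110 v=6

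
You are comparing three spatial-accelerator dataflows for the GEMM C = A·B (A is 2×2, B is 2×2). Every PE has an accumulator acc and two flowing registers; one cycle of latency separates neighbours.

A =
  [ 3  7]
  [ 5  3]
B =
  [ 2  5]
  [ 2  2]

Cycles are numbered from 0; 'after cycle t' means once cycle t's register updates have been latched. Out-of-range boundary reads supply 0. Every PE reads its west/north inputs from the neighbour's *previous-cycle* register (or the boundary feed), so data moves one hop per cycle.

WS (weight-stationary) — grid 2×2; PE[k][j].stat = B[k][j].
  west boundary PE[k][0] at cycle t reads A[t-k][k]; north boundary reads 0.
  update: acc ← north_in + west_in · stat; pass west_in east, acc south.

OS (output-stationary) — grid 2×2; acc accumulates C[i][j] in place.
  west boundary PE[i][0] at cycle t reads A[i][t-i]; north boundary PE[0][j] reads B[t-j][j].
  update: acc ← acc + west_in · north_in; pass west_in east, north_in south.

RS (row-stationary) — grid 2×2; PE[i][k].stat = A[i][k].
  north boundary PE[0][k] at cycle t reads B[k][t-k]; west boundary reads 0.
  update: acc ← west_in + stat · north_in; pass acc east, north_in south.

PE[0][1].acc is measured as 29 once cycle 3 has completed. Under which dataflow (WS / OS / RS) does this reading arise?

— WS: 2×2; PE[0][1] trace:
  step 0 · PE0,1: acc=0; fwd→0 fwd↓0
  step 1 · PE0,1: acc=15; fwd→3 fwd↓15
  step 2 · PE0,1: acc=25; fwd→5 fwd↓25
  step 3 · PE0,1: acc=0; fwd→0 fwd↓0
— OS: 2×2; PE[0][1] trace:
  step 0 · PE0,1: acc=0; fwd→0 fwd↓0
  step 1 · PE0,1: acc=15; fwd→3 fwd↓5
  step 2 · PE0,1: acc=29; fwd→7 fwd↓2
  step 3 · PE0,1: acc=29; fwd→0 fwd↓0
— RS: 2×2; PE[0][1] trace:
  step 0 · PE0,1: acc=0; fwd→0 fwd↓0
  step 1 · PE0,1: acc=20; fwd→20 fwd↓2
  step 2 · PE0,1: acc=29; fwd→29 fwd↓2
  step 3 · PE0,1: acc=0; fwd→0 fwd↓0

dataflow = OS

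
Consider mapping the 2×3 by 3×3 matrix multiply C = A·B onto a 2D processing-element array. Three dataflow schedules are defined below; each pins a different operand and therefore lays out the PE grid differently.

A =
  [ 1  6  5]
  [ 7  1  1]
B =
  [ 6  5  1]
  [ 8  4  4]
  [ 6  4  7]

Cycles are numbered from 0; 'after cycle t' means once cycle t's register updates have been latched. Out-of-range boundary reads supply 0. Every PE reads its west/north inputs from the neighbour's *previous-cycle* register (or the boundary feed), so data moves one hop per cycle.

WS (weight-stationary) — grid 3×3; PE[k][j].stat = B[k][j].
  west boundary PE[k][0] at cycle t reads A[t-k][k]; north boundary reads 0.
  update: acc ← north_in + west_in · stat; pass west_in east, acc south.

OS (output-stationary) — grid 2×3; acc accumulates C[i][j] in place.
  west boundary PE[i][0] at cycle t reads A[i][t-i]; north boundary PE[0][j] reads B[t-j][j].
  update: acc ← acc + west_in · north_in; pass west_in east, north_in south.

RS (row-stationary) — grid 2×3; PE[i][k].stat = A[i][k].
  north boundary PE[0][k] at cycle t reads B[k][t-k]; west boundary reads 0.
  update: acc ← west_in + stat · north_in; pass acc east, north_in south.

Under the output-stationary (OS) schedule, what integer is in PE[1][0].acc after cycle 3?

PE[1][0].acc = 56

Tracing OS — 2×3 array, target PE[1][0]:
  cycle 0: PE[0][0] → acc 6, east 1, south 6
  cycle 0: PE[1][0] → acc 0, east 0, south 0
  cycle 1: PE[0][0] → acc 54, east 6, south 8
  cycle 1: PE[1][0] → acc 42, east 7, south 6
  cycle 2: PE[0][0] → acc 84, east 5, south 6
  cycle 2: PE[1][0] → acc 50, east 1, south 8
  cycle 3: PE[0][0] → acc 84, east 0, south 0
  cycle 3: PE[1][0] → acc 56, east 1, south 6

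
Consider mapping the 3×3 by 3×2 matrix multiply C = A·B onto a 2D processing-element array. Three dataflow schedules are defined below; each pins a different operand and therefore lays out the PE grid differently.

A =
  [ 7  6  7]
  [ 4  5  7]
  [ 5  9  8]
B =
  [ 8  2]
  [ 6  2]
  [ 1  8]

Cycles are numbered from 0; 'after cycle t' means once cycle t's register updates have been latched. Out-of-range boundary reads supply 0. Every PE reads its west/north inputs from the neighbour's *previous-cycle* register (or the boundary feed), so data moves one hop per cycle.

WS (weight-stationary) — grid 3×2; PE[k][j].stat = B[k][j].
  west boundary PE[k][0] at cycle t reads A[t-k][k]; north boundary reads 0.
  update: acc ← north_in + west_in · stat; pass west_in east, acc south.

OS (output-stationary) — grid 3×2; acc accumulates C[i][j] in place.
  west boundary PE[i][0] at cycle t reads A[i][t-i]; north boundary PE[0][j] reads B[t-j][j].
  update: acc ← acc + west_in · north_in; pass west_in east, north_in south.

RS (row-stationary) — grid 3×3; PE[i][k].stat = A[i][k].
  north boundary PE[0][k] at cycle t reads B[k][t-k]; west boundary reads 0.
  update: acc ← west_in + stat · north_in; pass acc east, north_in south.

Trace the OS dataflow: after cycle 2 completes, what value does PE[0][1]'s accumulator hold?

OS (3×2). Following PE[0][1] plus its west/north inputs:
  cycle 0: PE[0][0] → acc 56, east 7, south 8
  cycle 0: PE[0][1] → acc 0, east 0, south 0
  cycle 1: PE[0][0] → acc 92, east 6, south 6
  cycle 1: PE[0][1] → acc 14, east 7, south 2
  cycle 2: PE[0][0] → acc 99, east 7, south 1
  cycle 2: PE[0][1] → acc 26, east 6, south 2

PE[0][1].acc = 26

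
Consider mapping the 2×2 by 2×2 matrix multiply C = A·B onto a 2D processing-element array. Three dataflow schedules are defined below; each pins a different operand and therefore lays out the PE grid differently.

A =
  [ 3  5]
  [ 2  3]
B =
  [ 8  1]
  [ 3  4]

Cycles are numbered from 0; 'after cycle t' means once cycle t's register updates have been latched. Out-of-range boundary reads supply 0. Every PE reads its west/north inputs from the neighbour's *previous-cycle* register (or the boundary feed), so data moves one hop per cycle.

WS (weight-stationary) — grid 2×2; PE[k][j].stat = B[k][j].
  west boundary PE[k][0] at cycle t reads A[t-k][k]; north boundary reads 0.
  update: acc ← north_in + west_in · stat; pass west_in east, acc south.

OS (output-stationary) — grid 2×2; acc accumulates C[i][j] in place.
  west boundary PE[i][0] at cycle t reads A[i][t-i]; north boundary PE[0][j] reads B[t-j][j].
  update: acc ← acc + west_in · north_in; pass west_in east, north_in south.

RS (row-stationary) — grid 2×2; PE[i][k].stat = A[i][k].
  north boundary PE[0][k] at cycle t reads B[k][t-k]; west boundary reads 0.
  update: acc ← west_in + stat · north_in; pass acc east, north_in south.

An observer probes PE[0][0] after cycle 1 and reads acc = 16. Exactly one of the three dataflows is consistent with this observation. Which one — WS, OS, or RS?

dataflow = WS

WS [2×2] PE[0][0] across cycles:
  c0 r0c0: 24 / 3 / 24
  c1 r0c0: 16 / 2 / 16
OS [2×2] PE[0][0] across cycles:
  c0 r0c0: 24 / 3 / 8
  c1 r0c0: 39 / 5 / 3
RS [2×2] PE[0][0] across cycles:
  c0 r0c0: 24 / 24 / 8
  c1 r0c0: 3 / 3 / 1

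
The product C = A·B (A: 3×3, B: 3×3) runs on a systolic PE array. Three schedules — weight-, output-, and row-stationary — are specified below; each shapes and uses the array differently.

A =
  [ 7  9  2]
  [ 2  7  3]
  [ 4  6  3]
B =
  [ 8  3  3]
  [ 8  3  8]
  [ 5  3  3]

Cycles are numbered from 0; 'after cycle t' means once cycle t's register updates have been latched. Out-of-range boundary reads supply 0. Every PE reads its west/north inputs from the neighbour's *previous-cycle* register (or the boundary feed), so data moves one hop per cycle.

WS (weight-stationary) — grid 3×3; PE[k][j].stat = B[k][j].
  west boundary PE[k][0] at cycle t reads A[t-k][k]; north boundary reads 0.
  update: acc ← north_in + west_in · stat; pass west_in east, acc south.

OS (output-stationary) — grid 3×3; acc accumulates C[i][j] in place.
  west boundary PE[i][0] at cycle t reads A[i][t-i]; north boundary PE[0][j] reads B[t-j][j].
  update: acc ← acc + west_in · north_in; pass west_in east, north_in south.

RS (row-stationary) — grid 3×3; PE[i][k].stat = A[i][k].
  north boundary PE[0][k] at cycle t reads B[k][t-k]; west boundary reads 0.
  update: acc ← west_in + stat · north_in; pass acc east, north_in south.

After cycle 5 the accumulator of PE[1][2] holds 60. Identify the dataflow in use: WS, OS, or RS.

dataflow = WS

Under WS (3×3), PE[1][2]:
  after 0 — PE[1][2] acc=0, pass-E 0, pass-S 0
  after 1 — PE[1][2] acc=0, pass-E 0, pass-S 0
  after 2 — PE[1][2] acc=0, pass-E 0, pass-S 0
  after 3 — PE[1][2] acc=93, pass-E 9, pass-S 93
  after 4 — PE[1][2] acc=62, pass-E 7, pass-S 62
  after 5 — PE[1][2] acc=60, pass-E 6, pass-S 60
Under OS (3×3), PE[1][2]:
  after 0 — PE[1][2] acc=0, pass-E 0, pass-S 0
  after 1 — PE[1][2] acc=0, pass-E 0, pass-S 0
  after 2 — PE[1][2] acc=0, pass-E 0, pass-S 0
  after 3 — PE[1][2] acc=6, pass-E 2, pass-S 3
  after 4 — PE[1][2] acc=62, pass-E 7, pass-S 8
  after 5 — PE[1][2] acc=71, pass-E 3, pass-S 3
Under RS (3×3), PE[1][2]:
  after 0 — PE[1][2] acc=0, pass-E 0, pass-S 0
  after 1 — PE[1][2] acc=0, pass-E 0, pass-S 0
  after 2 — PE[1][2] acc=0, pass-E 0, pass-S 0
  after 3 — PE[1][2] acc=87, pass-E 87, pass-S 5
  after 4 — PE[1][2] acc=36, pass-E 36, pass-S 3
  after 5 — PE[1][2] acc=71, pass-E 71, pass-S 3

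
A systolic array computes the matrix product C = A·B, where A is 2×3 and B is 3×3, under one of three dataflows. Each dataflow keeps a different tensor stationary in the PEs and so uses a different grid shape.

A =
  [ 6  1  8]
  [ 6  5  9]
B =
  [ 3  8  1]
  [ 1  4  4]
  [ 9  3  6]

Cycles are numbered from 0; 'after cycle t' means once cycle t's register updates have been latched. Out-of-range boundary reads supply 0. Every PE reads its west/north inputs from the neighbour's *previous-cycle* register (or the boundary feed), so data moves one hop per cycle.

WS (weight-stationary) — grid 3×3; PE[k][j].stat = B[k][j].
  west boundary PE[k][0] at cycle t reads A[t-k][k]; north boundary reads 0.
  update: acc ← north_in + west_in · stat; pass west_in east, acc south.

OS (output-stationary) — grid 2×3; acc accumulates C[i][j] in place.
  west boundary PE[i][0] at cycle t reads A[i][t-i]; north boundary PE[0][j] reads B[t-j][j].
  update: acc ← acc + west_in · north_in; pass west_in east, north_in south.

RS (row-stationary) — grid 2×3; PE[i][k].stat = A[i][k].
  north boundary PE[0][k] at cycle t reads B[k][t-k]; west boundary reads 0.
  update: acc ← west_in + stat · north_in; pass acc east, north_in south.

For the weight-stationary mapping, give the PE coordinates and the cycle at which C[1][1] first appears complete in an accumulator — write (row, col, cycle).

(row, col, cycle) = (2, 1, 4)

WS — PE[2][1] is where C[1][1] collects:
  after 0 — PE[2][1] acc=0, pass-E 0, pass-S 0
  after 1 — PE[2][1] acc=0, pass-E 0, pass-S 0
  after 2 — PE[2][1] acc=0, pass-E 0, pass-S 0
  after 3 — PE[2][1] acc=76, pass-E 8, pass-S 76
  after 4 — PE[2][1] acc=95, pass-E 9, pass-S 95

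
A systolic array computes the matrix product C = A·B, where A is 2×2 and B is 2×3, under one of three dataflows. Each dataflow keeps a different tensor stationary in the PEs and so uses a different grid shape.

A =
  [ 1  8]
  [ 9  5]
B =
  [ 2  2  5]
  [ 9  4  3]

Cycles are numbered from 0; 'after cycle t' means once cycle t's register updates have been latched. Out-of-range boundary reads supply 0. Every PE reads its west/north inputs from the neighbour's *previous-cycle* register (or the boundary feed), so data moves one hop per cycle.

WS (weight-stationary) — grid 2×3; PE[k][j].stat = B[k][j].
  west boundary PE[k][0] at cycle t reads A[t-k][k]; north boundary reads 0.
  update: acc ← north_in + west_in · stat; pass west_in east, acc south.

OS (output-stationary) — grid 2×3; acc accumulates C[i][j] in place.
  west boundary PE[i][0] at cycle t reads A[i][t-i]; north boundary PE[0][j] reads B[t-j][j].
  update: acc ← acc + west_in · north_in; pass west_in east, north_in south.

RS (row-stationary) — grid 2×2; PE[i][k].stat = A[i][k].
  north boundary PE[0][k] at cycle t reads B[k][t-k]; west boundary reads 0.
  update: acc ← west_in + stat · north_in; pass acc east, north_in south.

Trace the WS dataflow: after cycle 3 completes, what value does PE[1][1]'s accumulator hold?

PE[1][1].acc = 38

Tracing WS — 2×3 array, target PE[1][1]:
  cycle 0: PE[0][1] → acc 0, east 0, south 0
  cycle 0: PE[1][0] → acc 0, east 0, south 0
  cycle 0: PE[1][1] → acc 0, east 0, south 0
  cycle 1: PE[0][1] → acc 2, east 1, south 2
  cycle 1: PE[1][0] → acc 74, east 8, south 74
  cycle 1: PE[1][1] → acc 0, east 0, south 0
  cycle 2: PE[0][1] → acc 18, east 9, south 18
  cycle 2: PE[1][0] → acc 63, east 5, south 63
  cycle 2: PE[1][1] → acc 34, east 8, south 34
  cycle 3: PE[0][1] → acc 0, east 0, south 0
  cycle 3: PE[1][0] → acc 0, east 0, south 0
  cycle 3: PE[1][1] → acc 38, east 5, south 38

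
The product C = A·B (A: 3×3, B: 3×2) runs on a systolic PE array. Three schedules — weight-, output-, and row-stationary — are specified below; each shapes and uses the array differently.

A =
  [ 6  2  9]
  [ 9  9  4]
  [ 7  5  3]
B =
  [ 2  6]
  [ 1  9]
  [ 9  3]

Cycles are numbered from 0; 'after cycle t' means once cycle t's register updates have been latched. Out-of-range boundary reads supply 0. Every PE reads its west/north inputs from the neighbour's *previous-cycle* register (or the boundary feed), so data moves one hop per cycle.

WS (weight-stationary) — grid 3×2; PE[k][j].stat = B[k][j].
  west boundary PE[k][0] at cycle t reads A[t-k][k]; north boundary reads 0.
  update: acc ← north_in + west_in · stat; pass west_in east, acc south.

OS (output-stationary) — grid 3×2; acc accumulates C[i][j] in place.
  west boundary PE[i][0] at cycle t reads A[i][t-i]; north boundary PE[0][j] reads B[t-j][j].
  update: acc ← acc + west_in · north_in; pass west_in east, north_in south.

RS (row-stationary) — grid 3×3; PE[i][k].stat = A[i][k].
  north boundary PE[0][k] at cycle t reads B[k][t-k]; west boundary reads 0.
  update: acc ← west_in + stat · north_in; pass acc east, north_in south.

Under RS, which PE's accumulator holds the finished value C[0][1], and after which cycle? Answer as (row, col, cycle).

(row, col, cycle) = (0, 2, 3)

RS — PE[0][2] is where C[0][1] collects:
  0: (0,2).acc=0  regs=<0,0>
  1: (0,2).acc=0  regs=<0,0>
  2: (0,2).acc=95  regs=<95,9>
  3: (0,2).acc=81  regs=<81,3>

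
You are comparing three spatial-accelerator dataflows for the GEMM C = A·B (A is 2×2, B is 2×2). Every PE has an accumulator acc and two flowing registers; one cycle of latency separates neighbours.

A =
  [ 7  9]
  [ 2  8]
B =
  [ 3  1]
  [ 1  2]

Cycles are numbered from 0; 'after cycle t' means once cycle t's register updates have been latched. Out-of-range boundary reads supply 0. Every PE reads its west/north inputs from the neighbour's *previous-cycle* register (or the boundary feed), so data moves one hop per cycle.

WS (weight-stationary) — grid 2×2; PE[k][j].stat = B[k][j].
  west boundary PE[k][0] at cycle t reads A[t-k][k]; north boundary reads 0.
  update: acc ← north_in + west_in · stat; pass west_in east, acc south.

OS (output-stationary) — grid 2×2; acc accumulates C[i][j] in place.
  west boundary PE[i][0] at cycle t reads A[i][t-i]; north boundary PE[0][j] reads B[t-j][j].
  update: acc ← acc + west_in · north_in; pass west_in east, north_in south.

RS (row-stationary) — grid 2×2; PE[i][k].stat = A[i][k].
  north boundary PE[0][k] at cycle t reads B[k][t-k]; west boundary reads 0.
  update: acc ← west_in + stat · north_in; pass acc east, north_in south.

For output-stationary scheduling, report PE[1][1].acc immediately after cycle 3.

PE[1][1].acc = 18

Tracing OS — 2×2 array, target PE[1][1]:
  c0 r0c1: 0 / 0 / 0
  c0 r1c0: 0 / 0 / 0
  c0 r1c1: 0 / 0 / 0
  c1 r0c1: 7 / 7 / 1
  c1 r1c0: 6 / 2 / 3
  c1 r1c1: 0 / 0 / 0
  c2 r0c1: 25 / 9 / 2
  c2 r1c0: 14 / 8 / 1
  c2 r1c1: 2 / 2 / 1
  c3 r0c1: 25 / 0 / 0
  c3 r1c0: 14 / 0 / 0
  c3 r1c1: 18 / 8 / 2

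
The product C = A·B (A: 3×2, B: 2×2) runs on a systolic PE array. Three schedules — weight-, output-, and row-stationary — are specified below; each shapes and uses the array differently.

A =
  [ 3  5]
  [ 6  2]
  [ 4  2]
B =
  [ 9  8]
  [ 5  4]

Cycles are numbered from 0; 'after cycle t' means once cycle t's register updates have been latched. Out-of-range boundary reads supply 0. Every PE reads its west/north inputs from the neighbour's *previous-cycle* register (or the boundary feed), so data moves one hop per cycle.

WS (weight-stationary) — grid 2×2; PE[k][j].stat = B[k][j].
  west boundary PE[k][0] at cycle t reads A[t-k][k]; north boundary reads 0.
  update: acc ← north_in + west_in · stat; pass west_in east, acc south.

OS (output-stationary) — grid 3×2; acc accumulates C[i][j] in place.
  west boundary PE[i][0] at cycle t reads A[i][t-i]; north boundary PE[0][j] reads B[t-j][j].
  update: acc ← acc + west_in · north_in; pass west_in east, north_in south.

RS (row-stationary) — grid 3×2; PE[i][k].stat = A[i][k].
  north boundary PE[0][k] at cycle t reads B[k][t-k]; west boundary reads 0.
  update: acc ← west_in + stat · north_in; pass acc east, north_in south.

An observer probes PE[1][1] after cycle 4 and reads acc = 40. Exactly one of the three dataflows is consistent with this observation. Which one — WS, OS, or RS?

— WS: 2×2; PE[1][1] trace:
  @0  [1,1]  acc 0  |  →0  ↓0
  @1  [1,1]  acc 0  |  →0  ↓0
  @2  [1,1]  acc 44  |  →5  ↓44
  @3  [1,1]  acc 56  |  →2  ↓56
  @4  [1,1]  acc 40  |  →2  ↓40
— OS: 3×2; PE[1][1] trace:
  @0  [1,1]  acc 0  |  →0  ↓0
  @1  [1,1]  acc 0  |  →0  ↓0
  @2  [1,1]  acc 48  |  →6  ↓8
  @3  [1,1]  acc 56  |  →2  ↓4
  @4  [1,1]  acc 56  |  →0  ↓0
— RS: 3×2; PE[1][1] trace:
  @0  [1,1]  acc 0  |  →0  ↓0
  @1  [1,1]  acc 0  |  →0  ↓0
  @2  [1,1]  acc 64  |  →64  ↓5
  @3  [1,1]  acc 56  |  →56  ↓4
  @4  [1,1]  acc 0  |  →0  ↓0

dataflow = WS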